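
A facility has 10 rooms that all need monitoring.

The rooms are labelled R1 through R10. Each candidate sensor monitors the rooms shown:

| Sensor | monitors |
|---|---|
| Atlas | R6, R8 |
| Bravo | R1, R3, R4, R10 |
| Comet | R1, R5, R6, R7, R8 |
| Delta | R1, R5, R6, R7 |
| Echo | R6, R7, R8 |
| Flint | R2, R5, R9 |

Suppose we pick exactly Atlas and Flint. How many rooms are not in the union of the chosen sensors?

Union of Atlas, Flint = {R2, R5, R6, R8, R9}.
Not covered: R1, R3, R4, R7, R10 — 5 rooms.

5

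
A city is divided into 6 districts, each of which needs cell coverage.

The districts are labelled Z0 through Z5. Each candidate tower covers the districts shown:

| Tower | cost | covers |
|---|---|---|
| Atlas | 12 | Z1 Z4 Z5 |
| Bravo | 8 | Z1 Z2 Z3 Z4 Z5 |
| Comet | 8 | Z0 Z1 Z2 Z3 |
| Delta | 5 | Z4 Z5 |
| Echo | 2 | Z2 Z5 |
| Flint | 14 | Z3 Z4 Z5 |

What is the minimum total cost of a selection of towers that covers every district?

13

Comet, Delta together cover every district (Comet ∪ Delta = {Z0, Z1, Z2, Z3, Z4, Z5}); total cost 8 + 5 = 13.
The greedy pick Echo, Bravo, Comet costs 18; no covering selection beats 13.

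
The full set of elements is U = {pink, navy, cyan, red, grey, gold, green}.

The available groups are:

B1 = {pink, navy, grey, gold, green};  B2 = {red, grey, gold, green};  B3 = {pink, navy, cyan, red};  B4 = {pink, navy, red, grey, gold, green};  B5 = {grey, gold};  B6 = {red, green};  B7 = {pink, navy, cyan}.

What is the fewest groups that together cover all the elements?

2

Take {B1, B3}. Their union is {pink, navy, cyan, red, grey, gold, green}, which is all 7 elements.
No single group has all 7 elements (the largest, B4, has 6), so 2 is optimal.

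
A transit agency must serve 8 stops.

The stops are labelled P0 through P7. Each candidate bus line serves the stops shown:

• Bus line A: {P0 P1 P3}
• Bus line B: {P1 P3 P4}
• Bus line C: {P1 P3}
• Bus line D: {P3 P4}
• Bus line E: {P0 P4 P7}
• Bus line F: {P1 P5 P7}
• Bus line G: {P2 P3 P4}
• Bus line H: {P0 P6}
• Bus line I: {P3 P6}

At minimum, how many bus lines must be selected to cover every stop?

3

F and G and H together: F ∪ G ∪ H = {P0, P1, P2, P3, P4, P5, P6, P7} — every stop is covered.
Each bus line has at most 3 stops, and 2·3 = 6 < 8 — so at least 3 bus lines are needed, and 3 is optimal.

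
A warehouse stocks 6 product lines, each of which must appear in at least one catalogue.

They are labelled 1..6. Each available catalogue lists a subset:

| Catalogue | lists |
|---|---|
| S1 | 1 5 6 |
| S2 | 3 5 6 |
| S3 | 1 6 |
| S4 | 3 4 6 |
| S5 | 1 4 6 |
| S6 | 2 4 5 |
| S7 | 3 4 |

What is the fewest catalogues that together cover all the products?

S3 and S6 and S7 together: S3 ∪ S6 ∪ S7 = {1, 2, 3, 4, 5, 6} — every product is covered.
Only S6 contains 2, so S6 is forced; the remaining 3 products need at least 2 more catalogues (each remaining catalogue adds at most 2) — so at least 3 catalogues are needed, and 3 is optimal.

3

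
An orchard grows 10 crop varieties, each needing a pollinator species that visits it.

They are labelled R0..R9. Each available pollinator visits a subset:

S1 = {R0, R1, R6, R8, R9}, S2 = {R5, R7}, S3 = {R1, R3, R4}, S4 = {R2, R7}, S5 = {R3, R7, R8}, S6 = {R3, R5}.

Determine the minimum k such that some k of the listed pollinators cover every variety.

Take {S1, S3, S4, S6}. Their union is {R0, R1, R2, R3, R4, R5, R6, R7, R8, R9}, which is all 10 varieties.
Only S1 contains R0, so S1 is forced; the remaining 5 varieties need at least 3 more pollinators (each remaining pollinator adds at most 2) — so at least 4 pollinators are needed, and 4 is optimal.

4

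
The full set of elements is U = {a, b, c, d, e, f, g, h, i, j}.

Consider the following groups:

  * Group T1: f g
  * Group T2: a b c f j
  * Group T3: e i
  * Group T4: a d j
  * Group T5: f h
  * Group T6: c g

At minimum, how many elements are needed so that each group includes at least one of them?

T = {f, g, i, j} meets every group (each contains at least one member of T), and |T| = 4.
The groups T3, T4, T5, T6 are pairwise disjoint, so any hitting set needs a separate element for each — at least 4. Hence 4 is optimal.

4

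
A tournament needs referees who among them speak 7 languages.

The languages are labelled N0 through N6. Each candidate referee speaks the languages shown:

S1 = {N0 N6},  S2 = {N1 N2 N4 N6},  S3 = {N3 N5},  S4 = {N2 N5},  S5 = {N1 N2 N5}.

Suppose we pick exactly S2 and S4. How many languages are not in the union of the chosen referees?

Union of S2, S4 = {N1, N2, N4, N5, N6}.
Not covered: N0, N3 — 2 languages.

2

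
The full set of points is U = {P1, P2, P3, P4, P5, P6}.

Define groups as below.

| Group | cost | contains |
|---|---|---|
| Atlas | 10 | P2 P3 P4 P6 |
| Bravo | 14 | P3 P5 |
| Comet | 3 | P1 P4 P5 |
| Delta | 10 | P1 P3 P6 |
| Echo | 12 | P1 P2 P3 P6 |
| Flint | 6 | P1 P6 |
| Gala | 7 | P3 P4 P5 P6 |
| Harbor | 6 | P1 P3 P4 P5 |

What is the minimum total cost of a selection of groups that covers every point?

Atlas, Comet together cover every point (Atlas ∪ Comet = {P1, P2, P3, P4, P5, P6}); total cost 10 + 3 = 13.
No covering selection has total cost below 13.

13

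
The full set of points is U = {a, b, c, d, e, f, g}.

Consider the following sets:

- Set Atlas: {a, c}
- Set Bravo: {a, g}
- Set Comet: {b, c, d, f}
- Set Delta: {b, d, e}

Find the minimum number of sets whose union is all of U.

Take {Bravo, Comet, Delta}. Their union is {a, b, c, d, e, f, g}, which is all 7 points.
Only Delta contains e, so Delta is forced; the remaining 4 points need at least 2 more sets (each remaining set adds at most 2) — so at least 3 sets are needed, and 3 is optimal.

3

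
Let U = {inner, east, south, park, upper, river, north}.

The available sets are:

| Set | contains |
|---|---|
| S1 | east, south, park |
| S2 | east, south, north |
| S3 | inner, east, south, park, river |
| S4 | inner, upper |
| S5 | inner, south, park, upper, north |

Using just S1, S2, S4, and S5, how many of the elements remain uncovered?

1

Union of S1, S2, S4, S5 = {inner, east, south, park, upper, north}.
Not covered: river — 1 element.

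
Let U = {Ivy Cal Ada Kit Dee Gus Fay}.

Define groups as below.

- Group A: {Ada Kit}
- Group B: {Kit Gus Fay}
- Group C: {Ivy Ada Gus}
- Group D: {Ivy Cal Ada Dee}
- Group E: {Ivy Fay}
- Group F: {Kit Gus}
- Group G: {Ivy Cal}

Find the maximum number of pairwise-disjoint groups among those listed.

E, F are pairwise disjoint (E={Ivy,Fay}; F={Kit,Gus}).
Every remaining group overlaps one of these, and no 3 of the listed groups are pairwise disjoint, so 2 is the maximum.

2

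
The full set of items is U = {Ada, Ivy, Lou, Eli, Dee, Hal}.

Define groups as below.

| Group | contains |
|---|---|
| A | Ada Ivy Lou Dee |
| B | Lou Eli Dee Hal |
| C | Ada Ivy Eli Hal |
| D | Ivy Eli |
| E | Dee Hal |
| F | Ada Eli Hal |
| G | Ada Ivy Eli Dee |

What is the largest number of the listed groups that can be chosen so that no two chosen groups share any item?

2

D, E are pairwise disjoint (D={Ivy,Eli}; E={Dee,Hal}).
Every remaining group overlaps one of these, and no 3 of the listed groups are pairwise disjoint, so 2 is the maximum.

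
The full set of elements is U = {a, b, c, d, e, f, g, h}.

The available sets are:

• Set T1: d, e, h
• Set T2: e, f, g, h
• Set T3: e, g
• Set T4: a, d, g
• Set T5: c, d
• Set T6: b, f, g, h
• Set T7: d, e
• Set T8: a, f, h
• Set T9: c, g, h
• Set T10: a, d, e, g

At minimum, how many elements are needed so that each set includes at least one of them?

Take T = {d, e, h}. Each listed set contains at least one of these, so T is a hitting set of size 3.
The sets T3, T5, T8 are pairwise disjoint, so any hitting set needs a separate element for each — at least 3. Hence 3 is optimal.

3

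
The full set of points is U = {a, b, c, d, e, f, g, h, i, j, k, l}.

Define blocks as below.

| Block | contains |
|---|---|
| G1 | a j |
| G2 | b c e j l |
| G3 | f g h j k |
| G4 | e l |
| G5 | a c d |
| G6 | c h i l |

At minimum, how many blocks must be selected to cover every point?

G2, G3, G5, and G6 cover everything between them: the union {a, b, c, d, e, f, g, h, i, j, k, l} is all of U.
No 3 of the 6 blocks cover everything (all 20 combinations miss at least one point), so 4 is optimal.

4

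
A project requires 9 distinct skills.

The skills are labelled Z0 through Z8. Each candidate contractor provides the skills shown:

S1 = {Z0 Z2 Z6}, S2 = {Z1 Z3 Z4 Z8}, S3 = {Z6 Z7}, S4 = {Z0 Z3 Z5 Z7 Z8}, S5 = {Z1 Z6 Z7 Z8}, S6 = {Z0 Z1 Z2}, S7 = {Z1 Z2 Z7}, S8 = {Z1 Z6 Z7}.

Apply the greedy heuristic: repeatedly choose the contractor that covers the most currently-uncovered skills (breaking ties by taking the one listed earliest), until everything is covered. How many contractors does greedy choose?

3

Greedy: pick S4 (covers 5 new) → pick S1 (covers 2 new) → pick S2 (covers 2 new). Total picks: 3.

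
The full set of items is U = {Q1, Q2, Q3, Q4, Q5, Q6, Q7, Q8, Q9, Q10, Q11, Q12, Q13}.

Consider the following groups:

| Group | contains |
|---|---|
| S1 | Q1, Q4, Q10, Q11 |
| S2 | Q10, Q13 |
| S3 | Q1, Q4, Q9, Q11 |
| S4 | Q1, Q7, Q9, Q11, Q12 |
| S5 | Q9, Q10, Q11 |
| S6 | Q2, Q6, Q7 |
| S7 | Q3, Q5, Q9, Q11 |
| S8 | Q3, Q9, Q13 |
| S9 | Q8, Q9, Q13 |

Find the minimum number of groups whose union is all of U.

5

S1, S4, S6, S7, and S9 cover everything between them: the union {Q1, Q2, Q3, Q4, Q5, Q6, Q7, Q8, Q9, Q10, Q11, Q12, Q13} is all of U.
Only S4 contains Q12, so S4 is forced; the remaining 8 items need at least 4 more groups (each remaining group adds at most 2) — so at least 5 groups are needed, and 5 is optimal.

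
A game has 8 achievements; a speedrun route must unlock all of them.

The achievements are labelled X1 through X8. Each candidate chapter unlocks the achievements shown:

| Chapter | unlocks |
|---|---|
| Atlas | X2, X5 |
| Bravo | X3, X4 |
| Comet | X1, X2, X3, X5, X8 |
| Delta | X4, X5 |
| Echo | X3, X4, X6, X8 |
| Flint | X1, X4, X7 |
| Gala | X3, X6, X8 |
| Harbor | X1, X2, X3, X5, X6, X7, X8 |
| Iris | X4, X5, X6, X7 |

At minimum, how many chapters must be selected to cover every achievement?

2

Echo and Harbor together: Echo ∪ Harbor = {X1, X2, X3, X4, X5, X6, X7, X8} — every achievement is covered.
No single chapter has all 8 achievements (the largest, Harbor, has 7), so 2 is optimal.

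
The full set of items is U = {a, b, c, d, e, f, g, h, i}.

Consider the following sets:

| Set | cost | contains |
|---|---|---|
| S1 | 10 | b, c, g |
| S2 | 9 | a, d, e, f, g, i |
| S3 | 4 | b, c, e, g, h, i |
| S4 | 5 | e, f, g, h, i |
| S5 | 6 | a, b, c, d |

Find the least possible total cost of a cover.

S4, S5 together cover every item (S4 ∪ S5 = {a, b, c, d, e, f, g, h, i}); total cost 5 + 6 = 11.
The greedy pick S3, S2 costs 13; no covering selection beats 11.

11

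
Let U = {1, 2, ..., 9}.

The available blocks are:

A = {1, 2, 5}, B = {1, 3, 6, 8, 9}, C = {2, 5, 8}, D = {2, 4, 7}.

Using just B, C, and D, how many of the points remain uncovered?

0

Union of B, C, D = {1, 2, 3, 4, 5, 6, 7, 8, 9} — that's every point, so 0 are uncovered.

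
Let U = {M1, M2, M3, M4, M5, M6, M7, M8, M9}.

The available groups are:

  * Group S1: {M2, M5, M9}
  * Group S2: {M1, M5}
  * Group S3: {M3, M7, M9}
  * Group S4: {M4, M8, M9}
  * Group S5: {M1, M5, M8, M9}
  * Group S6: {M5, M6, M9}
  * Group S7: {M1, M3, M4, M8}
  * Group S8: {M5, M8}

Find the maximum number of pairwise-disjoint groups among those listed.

S2, S4 are pairwise disjoint (S2={M1,M5}; S4={M4,M8,M9}).
Every remaining group overlaps one of these, and no 3 of the listed groups are pairwise disjoint, so 2 is the maximum.

2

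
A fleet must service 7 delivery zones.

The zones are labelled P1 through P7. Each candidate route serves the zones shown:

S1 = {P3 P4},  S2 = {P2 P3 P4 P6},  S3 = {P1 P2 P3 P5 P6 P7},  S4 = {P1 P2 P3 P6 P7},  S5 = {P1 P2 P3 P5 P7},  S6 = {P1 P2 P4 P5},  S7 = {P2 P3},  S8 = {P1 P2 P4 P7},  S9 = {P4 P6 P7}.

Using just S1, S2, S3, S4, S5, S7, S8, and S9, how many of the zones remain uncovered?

0

Union of S1, S2, S3, S4, S5, S7, S8, S9 = {P1, P2, P3, P4, P5, P6, P7} — that's every zone, so 0 are uncovered.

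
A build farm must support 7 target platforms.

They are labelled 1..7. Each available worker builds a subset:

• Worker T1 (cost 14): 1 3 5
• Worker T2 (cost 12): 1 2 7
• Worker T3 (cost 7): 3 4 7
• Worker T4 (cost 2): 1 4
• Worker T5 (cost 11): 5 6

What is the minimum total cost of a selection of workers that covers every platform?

30

T2, T3, T5 together cover every platform (T2 ∪ T3 ∪ T5 = {1, 2, 3, 4, 5, 6, 7}); total cost 12 + 7 + 11 = 30.
The greedy pick T4, T3, T5, T2 costs 32; no covering selection beats 30.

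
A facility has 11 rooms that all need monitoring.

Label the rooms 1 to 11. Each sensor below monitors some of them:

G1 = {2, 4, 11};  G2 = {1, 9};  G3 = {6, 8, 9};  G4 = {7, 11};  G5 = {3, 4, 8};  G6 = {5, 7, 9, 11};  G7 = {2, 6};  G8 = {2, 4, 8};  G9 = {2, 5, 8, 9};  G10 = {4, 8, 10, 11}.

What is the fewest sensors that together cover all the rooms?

G2 and G5 and G6 and G7 and G10 together: G2 ∪ G5 ∪ G6 ∪ G7 ∪ G10 = {1, 2, 3, 4, 5, 6, 7, 8, 9, 10, 11} — every room is covered.
No 4 of the 10 sensors cover everything (all 210 combinations miss at least one room), so 5 is optimal.

5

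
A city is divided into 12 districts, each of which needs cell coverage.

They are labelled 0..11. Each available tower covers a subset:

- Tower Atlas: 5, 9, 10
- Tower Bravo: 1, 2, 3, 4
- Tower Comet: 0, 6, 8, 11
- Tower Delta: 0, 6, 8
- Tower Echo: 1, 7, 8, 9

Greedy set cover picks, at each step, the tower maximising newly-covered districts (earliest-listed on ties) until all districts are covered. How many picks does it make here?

4

Greedy: pick Bravo (covers 4 new) → pick Comet (covers 4 new) → pick Atlas (covers 3 new) → pick Echo (covers 1 new). Total picks: 4.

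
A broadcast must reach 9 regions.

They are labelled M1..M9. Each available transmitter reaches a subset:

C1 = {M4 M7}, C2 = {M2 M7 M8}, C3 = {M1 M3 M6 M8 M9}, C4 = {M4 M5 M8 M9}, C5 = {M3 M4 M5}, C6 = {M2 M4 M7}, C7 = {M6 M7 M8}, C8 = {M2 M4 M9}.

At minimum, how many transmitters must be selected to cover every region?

3

Take {C2, C3, C5}. Their union is {M1, M2, M3, M4, M5, M6, M7, M8, M9}, which is all 9 regions.
Only C3 contains M1, so C3 is forced; the remaining 4 regions need at least 2 more transmitters (each remaining transmitter adds at most 3) — so at least 3 transmitters are needed, and 3 is optimal.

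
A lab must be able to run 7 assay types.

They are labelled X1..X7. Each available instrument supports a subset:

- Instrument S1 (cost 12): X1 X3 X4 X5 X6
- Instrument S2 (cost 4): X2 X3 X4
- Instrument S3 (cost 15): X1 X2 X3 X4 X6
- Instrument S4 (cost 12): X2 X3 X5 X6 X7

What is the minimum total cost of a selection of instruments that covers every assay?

24

S1, S4 together cover every assay (S1 ∪ S4 = {X1, X2, X3, X4, X5, X6, X7}); total cost 12 + 12 = 24.
The greedy pick S2, S1, S4 costs 28; no covering selection beats 24.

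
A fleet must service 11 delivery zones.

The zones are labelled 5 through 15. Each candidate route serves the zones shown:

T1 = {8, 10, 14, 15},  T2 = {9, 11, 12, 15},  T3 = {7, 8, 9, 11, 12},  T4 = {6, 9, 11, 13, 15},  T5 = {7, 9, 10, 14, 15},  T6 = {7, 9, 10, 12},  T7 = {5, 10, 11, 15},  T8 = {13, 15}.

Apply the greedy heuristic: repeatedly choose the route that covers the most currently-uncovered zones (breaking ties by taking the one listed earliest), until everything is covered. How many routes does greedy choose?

4

Greedy: pick T3 (covers 5 new) → pick T1 (covers 3 new) → pick T4 (covers 2 new) → pick T7 (covers 1 new). Total picks: 4.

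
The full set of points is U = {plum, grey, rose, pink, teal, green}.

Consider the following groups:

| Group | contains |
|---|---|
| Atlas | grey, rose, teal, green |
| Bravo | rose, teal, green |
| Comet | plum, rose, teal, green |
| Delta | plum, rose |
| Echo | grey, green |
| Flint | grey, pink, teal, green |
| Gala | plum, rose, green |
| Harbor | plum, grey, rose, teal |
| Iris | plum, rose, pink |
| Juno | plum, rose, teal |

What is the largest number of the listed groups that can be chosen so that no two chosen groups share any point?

2

Delta, Echo are pairwise disjoint (Delta={plum,rose}; Echo={grey,green}).
Every remaining group overlaps one of these, and no 3 of the listed groups are pairwise disjoint, so 2 is the maximum.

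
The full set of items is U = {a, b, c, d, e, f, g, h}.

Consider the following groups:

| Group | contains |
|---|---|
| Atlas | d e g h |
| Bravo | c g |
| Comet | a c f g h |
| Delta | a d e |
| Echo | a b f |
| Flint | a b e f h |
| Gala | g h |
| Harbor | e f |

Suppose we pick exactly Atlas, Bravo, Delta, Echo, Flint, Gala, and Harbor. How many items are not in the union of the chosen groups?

Union of Atlas, Bravo, Delta, Echo, Flint, Gala, Harbor = {a, b, c, d, e, f, g, h} — that's every item, so 0 are uncovered.

0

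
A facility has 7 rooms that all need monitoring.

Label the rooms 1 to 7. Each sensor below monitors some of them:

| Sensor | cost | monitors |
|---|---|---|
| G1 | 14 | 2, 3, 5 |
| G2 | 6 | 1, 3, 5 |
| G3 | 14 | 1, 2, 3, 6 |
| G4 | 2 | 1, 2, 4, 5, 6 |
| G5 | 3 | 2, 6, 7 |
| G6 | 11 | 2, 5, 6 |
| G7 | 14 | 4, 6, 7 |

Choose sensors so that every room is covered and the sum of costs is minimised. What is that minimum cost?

G2, G4, G5 together cover every room (G2 ∪ G4 ∪ G5 = {1, 2, 3, 4, 5, 6, 7}); total cost 6 + 2 + 3 = 11.
No covering selection has total cost below 11.

11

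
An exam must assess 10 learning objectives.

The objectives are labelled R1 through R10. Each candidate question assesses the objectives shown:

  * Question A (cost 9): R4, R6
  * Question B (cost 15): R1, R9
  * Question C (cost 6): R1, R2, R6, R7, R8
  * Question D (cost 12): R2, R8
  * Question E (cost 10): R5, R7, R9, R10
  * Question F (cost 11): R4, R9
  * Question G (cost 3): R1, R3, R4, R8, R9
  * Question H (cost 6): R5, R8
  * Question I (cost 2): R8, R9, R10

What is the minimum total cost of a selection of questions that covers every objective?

C, G, H, I together cover every objective (C ∪ G ∪ H ∪ I = {R1, R2, R3, R4, R5, R6, R7, R8, R9, R10}); total cost 6 + 3 + 6 + 2 = 17.
No covering selection has total cost below 17.

17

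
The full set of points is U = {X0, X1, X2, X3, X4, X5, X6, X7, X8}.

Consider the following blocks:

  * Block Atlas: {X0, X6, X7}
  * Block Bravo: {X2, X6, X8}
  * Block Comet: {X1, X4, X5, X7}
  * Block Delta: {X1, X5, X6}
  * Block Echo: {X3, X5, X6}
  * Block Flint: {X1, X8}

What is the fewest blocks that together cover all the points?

Atlas and Bravo and Comet and Echo together: Atlas ∪ Bravo ∪ Comet ∪ Echo = {X0, X1, X2, X3, X4, X5, X6, X7, X8} — every point is covered.
No 3 of the 6 blocks cover everything (all 20 combinations miss at least one point), so 4 is optimal.

4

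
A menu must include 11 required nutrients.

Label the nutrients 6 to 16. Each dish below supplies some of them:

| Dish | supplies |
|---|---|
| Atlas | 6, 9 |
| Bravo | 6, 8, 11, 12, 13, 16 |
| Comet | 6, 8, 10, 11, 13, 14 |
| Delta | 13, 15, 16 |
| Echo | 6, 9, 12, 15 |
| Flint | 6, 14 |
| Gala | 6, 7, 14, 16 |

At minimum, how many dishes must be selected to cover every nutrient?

Take {Comet, Echo, Gala}. Their union is {6, 7, 8, 9, 10, 11, 12, 13, 14, 15, 16}, which is all 11 nutrients.
Only Gala contains 7, so Gala is forced; the remaining 7 nutrients need at least 2 more dishes (each remaining dish adds at most 4) — so at least 3 dishes are needed, and 3 is optimal.

3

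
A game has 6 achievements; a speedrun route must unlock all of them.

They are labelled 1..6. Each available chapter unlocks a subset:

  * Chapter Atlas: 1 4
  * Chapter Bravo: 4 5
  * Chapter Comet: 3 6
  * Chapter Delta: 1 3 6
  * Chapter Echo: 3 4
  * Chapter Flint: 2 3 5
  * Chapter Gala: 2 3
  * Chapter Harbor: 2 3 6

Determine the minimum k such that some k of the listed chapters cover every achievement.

Take {Delta, Echo, Flint}. Their union is {1, 2, 3, 4, 5, 6}, which is all 6 achievements.
No 2 of the 8 chapters cover everything (all 28 combinations miss at least one achievement), so 3 is optimal.

3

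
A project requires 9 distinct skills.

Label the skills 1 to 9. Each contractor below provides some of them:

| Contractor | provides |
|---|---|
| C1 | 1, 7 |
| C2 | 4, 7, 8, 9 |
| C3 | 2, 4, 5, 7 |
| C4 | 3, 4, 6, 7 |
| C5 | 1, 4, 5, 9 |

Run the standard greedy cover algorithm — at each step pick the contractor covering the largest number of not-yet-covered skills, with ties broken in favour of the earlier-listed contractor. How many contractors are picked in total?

4

Greedy: pick C2 (covers 4 new) → pick C3 (covers 2 new) → pick C4 (covers 2 new) → pick C1 (covers 1 new). Total picks: 4.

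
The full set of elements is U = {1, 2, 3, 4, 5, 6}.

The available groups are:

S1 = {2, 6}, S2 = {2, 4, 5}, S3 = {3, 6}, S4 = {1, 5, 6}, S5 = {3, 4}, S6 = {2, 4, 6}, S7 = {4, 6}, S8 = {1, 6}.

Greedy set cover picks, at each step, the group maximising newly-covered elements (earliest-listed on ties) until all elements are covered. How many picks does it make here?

Greedy: pick S2 (covers 3 new) → pick S3 (covers 2 new) → pick S4 (covers 1 new). Total picks: 3.

3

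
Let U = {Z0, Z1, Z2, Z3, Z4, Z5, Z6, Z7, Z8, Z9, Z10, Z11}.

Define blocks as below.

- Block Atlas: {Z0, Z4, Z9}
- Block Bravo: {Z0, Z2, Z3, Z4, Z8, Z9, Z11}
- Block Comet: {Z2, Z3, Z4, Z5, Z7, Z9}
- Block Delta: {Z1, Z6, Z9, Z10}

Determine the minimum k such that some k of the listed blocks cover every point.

3

Take {Bravo, Comet, Delta}. Their union is {Z0, Z1, Z2, Z3, Z4, Z5, Z6, Z7, Z8, Z9, Z10, Z11}, which is all 12 points.
Only Delta contains Z1, so Delta is forced; the remaining 8 points need at least 2 more blocks (each remaining block adds at most 6) — so at least 3 blocks are needed, and 3 is optimal.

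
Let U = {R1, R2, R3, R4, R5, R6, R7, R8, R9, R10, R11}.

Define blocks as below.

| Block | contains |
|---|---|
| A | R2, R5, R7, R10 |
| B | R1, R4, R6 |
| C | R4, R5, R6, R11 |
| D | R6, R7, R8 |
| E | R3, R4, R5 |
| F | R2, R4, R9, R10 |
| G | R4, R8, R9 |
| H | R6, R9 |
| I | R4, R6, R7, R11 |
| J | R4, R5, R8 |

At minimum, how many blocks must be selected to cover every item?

5

Take {A, B, E, G, I}. Their union is {R1, R2, R3, R4, R5, R6, R7, R8, R9, R10, R11}, which is all 11 items.
No 4 of the 10 blocks cover everything (all 210 combinations miss at least one item), so 5 is optimal.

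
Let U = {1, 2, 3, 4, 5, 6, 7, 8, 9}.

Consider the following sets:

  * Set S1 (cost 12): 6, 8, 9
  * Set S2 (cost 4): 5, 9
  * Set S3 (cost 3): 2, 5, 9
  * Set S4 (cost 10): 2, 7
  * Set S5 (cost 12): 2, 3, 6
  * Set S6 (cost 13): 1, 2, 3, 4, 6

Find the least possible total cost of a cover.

38

S1, S3, S4, S6 together cover every item (S1 ∪ S3 ∪ S4 ∪ S6 = {1, 2, 3, 4, 5, 6, 7, 8, 9}); total cost 12 + 3 + 10 + 13 = 38.
No covering selection has total cost below 38.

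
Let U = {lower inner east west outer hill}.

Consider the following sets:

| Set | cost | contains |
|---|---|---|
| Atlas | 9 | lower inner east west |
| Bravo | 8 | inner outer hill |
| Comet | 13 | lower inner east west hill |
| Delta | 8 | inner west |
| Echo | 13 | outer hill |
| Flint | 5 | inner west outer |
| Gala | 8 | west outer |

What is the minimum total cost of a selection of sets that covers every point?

17

Atlas, Bravo together cover every point (Atlas ∪ Bravo = {lower, inner, east, west, outer, hill}); total cost 9 + 8 = 17.
The greedy pick Flint, Comet costs 18; no covering selection beats 17.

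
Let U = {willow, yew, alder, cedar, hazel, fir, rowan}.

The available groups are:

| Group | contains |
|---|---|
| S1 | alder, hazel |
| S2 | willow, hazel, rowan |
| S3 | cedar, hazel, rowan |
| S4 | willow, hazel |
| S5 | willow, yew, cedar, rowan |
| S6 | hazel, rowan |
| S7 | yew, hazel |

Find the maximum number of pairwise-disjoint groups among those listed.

2

S1, S5 are pairwise disjoint (S1={alder,hazel}; S5={willow,yew,cedar,rowan}).
Every remaining group overlaps one of these, and no 3 of the listed groups are pairwise disjoint, so 2 is the maximum.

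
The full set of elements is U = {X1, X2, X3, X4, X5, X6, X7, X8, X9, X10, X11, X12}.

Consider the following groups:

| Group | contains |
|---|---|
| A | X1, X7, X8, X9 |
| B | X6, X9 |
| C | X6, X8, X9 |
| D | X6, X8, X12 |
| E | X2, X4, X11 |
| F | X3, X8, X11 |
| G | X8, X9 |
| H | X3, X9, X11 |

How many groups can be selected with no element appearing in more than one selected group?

2

C, E are pairwise disjoint (C={X6,X8,X9}; E={X2,X4,X11}).
Every remaining group overlaps one of these, and no 3 of the listed groups are pairwise disjoint, so 2 is the maximum.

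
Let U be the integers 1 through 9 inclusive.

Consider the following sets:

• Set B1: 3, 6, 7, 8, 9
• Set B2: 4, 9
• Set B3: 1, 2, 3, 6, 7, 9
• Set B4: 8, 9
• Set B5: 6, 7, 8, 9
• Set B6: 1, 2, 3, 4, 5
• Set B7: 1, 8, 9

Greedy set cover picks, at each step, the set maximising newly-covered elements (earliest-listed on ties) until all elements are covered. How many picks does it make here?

Greedy: pick B3 (covers 6 new) → pick B6 (covers 2 new) → pick B1 (covers 1 new). Total picks: 3.
(The true minimum cover uses only 2 sets, so greedy is not optimal here.)

3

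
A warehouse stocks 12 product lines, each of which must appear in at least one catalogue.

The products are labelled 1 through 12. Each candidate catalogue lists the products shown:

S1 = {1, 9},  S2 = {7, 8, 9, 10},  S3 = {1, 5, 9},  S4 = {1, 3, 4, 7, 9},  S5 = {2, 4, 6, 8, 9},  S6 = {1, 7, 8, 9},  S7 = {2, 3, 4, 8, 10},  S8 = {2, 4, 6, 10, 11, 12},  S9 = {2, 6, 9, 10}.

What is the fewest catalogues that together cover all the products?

4

S3 and S4 and S6 and S8 together: S3 ∪ S4 ∪ S6 ∪ S8 = {1, 2, 3, 4, 5, 6, 7, 8, 9, 10, 11, 12} — every product is covered.
No 3 of the 9 catalogues cover everything (all 84 combinations miss at least one product), so 4 is optimal.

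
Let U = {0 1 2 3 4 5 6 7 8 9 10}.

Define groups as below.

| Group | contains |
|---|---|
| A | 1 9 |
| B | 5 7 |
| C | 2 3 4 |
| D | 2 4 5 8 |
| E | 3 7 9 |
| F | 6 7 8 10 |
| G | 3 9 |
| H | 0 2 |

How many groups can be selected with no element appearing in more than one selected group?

A, B, H are pairwise disjoint (A={1,9}; B={5,7}; H={0,2}).
Every remaining group overlaps one of these, and no 4 of the listed groups are pairwise disjoint, so 3 is the maximum.

3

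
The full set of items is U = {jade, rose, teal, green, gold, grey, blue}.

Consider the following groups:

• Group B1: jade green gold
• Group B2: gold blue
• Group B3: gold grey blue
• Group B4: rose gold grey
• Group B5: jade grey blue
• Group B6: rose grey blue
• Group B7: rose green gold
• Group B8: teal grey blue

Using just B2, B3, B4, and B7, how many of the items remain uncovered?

Union of B2, B3, B4, B7 = {rose, green, gold, grey, blue}.
Not covered: jade, teal — 2 items.

2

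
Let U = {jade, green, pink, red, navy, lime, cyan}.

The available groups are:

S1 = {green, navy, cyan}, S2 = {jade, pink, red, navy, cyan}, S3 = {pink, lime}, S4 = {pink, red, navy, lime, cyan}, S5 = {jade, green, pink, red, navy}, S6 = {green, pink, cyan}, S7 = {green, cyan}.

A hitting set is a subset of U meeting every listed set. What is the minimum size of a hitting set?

The 2 elements {green, pink} hit every group.
The groups S1, S3 are pairwise disjoint, so any hitting set needs a separate element for each — at least 2. Hence 2 is optimal.

2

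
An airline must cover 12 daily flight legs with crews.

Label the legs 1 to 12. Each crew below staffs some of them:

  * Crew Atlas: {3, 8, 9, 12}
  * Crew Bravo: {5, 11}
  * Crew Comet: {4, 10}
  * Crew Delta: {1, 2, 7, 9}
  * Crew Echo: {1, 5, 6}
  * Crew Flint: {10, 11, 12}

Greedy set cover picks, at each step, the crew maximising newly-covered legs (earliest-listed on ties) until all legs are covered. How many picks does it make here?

5

Greedy: pick Atlas (covers 4 new) → pick Delta (covers 3 new) → pick Bravo (covers 2 new) → pick Comet (covers 2 new) → pick Echo (covers 1 new). Total picks: 5.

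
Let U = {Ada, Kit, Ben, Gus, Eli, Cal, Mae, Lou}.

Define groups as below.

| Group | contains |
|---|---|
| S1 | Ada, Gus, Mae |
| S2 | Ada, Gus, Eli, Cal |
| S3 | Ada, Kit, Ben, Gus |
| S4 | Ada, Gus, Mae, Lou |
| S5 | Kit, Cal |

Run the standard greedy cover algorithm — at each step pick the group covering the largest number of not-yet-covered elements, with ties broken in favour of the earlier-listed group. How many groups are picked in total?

3

Greedy: pick S2 (covers 4 new) → pick S3 (covers 2 new) → pick S4 (covers 2 new). Total picks: 3.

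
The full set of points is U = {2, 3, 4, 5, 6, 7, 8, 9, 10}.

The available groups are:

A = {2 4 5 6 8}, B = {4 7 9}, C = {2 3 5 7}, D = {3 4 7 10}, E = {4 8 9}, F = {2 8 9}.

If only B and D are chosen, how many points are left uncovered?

Union of B, D = {3, 4, 7, 9, 10}.
Not covered: 2, 5, 6, 8 — 4 points.

4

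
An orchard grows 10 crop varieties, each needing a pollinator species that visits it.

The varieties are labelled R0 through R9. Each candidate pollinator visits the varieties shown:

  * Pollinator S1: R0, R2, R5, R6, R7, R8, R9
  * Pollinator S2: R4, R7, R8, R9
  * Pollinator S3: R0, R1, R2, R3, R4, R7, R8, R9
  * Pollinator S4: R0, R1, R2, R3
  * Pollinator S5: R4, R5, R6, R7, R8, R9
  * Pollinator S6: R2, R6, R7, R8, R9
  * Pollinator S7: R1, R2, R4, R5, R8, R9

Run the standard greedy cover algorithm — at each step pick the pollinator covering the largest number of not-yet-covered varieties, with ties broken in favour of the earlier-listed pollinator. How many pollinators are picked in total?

Greedy: pick S3 (covers 8 new) → pick S1 (covers 2 new). Total picks: 2.

2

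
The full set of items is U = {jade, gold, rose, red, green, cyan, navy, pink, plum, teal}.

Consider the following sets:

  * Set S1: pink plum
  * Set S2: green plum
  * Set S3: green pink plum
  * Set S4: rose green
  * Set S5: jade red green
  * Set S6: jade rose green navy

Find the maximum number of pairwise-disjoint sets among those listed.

2

S1, S6 are pairwise disjoint (S1={pink,plum}; S6={jade,rose,green,navy}).
Every remaining set overlaps one of these, and no 3 of the listed sets are pairwise disjoint, so 2 is the maximum.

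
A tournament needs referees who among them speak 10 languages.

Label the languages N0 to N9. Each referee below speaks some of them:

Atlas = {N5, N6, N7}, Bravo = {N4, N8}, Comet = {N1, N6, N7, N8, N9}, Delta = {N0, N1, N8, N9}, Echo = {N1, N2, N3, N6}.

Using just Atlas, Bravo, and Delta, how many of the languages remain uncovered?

2

Union of Atlas, Bravo, Delta = {N0, N1, N4, N5, N6, N7, N8, N9}.
Not covered: N2, N3 — 2 languages.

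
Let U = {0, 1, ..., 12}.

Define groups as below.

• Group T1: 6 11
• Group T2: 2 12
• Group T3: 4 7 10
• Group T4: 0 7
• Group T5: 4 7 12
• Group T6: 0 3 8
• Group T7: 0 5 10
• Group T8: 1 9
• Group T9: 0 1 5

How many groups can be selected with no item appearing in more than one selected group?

5

T1, T2, T3, T6, T8 are pairwise disjoint (T1={6,11}; T2={2,12}; T3={4,7,10}; T6={0,3,8}; T8={1,9}).
Every remaining group overlaps one of these, and no 6 of the listed groups are pairwise disjoint, so 5 is the maximum.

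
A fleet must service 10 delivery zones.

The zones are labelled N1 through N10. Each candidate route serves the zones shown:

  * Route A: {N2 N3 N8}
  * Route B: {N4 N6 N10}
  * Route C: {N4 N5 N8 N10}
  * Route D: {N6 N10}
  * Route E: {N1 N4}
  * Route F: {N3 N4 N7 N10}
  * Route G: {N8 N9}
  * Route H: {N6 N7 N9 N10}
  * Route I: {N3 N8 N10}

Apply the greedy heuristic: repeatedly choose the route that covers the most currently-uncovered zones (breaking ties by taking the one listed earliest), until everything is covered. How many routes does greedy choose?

Greedy: pick C (covers 4 new) → pick H (covers 3 new) → pick A (covers 2 new) → pick E (covers 1 new). Total picks: 4.

4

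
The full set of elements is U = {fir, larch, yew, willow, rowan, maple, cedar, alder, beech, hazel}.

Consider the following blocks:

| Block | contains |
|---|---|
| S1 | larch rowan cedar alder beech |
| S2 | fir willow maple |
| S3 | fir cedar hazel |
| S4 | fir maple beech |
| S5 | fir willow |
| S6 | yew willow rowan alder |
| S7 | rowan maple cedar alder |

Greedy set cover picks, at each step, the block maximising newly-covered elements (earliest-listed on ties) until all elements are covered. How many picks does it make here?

4

Greedy: pick S1 (covers 5 new) → pick S2 (covers 3 new) → pick S3 (covers 1 new) → pick S6 (covers 1 new). Total picks: 4.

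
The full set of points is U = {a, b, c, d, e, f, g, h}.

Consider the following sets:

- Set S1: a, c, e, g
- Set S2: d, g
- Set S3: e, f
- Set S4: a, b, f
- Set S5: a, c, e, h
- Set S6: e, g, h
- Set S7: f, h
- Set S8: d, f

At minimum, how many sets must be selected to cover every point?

3

Take {S2, S4, S5}. Their union is {a, b, c, d, e, f, g, h}, which is all 8 points.
Only S4 contains b, so S4 is forced; the remaining 5 points need at least 2 more sets (each remaining set adds at most 3) — so at least 3 sets are needed, and 3 is optimal.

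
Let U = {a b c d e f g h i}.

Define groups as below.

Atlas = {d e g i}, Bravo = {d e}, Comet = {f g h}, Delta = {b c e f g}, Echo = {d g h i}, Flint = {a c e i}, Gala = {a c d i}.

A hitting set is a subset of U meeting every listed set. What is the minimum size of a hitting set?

3

Take T = {d, e, h}. Each listed group contains at least one of these, so T is a hitting set of size 3.
No choice of 2 points meets every group, so 3 is the minimum.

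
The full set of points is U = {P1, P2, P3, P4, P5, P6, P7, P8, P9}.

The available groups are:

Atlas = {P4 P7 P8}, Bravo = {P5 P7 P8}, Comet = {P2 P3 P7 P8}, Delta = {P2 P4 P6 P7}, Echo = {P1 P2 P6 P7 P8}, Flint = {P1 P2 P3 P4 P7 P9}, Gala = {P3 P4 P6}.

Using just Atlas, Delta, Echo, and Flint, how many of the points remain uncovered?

1

Union of Atlas, Delta, Echo, Flint = {P1, P2, P3, P4, P6, P7, P8, P9}.
Not covered: P5 — 1 point.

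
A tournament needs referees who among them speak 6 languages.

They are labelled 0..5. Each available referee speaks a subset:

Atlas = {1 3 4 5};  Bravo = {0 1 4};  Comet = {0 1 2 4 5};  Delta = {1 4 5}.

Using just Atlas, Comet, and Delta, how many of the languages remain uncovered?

Union of Atlas, Comet, Delta = {0, 1, 2, 3, 4, 5} — that's every language, so 0 are uncovered.

0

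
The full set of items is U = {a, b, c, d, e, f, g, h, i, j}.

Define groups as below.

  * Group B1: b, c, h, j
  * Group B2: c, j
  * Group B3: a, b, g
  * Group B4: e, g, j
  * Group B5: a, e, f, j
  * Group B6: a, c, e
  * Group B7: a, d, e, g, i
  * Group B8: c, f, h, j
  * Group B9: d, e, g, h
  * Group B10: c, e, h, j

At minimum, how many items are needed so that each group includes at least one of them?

3

Take T = {c, g, j}. Each listed group contains at least one of these, so T is a hitting set of size 3.
No choice of 2 items meets every group, so 3 is the minimum.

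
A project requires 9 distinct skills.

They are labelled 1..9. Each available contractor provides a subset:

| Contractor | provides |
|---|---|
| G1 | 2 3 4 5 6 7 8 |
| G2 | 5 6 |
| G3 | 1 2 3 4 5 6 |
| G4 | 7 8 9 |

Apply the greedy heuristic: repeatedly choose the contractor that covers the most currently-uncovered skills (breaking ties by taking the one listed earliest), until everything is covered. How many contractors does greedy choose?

Greedy: pick G1 (covers 7 new) → pick G3 (covers 1 new) → pick G4 (covers 1 new). Total picks: 3.
(The true minimum cover uses only 2 contractors, so greedy is not optimal here.)

3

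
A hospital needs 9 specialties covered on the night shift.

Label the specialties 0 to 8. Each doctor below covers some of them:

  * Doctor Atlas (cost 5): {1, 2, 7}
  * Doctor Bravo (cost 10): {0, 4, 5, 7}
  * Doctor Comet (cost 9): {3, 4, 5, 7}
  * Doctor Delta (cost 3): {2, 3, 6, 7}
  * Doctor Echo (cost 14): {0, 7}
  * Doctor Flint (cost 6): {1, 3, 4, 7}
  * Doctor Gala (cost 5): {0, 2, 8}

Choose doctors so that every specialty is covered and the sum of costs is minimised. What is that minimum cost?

Atlas, Comet, Delta, Gala together cover every specialty (Atlas ∪ Comet ∪ Delta ∪ Gala = {0, 1, 2, 3, 4, 5, 6, 7, 8}); total cost 5 + 9 + 3 + 5 = 22.
The greedy pick Delta, Gala, Flint, Comet costs 23; no covering selection beats 22.

22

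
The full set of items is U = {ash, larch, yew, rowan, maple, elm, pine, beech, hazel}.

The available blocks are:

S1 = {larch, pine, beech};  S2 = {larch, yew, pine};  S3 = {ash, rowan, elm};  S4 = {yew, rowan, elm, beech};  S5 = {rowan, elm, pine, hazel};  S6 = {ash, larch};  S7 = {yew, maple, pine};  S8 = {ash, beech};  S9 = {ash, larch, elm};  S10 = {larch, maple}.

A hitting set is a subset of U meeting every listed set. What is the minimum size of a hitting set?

4

Take H = {larch, maple, elm, beech}. Each listed block contains at least one of these, so H is a hitting set of size 4.
No choice of 3 items meets every block, so 4 is the minimum.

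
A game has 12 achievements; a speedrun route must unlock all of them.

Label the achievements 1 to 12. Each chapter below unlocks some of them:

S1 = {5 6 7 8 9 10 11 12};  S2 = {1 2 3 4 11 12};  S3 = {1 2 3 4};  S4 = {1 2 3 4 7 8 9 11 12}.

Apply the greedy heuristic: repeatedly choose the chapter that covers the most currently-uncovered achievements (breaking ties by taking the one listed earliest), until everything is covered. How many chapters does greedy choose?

Greedy: pick S4 (covers 9 new) → pick S1 (covers 3 new). Total picks: 2.

2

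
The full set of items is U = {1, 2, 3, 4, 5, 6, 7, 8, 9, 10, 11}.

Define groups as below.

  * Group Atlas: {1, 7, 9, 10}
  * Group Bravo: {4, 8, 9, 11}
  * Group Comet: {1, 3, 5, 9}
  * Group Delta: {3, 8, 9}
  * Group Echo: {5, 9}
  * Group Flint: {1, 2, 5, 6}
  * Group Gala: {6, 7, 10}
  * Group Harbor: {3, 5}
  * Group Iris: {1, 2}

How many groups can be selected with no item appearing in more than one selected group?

4

Bravo, Gala, Harbor, Iris are pairwise disjoint (Bravo={4,8,9,11}; Gala={6,7,10}; Harbor={3,5}; Iris={1,2}).
Every remaining group overlaps one of these, and no 5 of the listed groups are pairwise disjoint, so 4 is the maximum.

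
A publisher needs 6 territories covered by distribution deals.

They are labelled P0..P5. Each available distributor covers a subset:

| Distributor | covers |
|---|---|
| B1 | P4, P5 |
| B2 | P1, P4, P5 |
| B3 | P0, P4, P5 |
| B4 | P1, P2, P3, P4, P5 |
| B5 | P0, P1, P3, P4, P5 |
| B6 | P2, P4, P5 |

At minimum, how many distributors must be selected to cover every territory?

2

Take {B4, B5}. Their union is {P0, P1, P2, P3, P4, P5}, which is all 6 territories.
No single distributor has all 6 territories (the largest, B4, has 5), so 2 is optimal.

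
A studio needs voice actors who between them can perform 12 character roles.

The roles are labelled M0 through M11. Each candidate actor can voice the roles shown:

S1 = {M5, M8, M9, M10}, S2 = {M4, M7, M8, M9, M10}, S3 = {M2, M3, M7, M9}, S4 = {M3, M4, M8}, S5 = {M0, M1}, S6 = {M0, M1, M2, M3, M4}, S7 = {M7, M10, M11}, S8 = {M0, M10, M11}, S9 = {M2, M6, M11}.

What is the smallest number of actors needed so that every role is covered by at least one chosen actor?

4

S1 and S3 and S6 and S9 together: S1 ∪ S3 ∪ S6 ∪ S9 = {M0, M1, M2, M3, M4, M5, M6, M7, M8, M9, M10, M11} — every role is covered.
No 3 of the 9 actors cover everything (all 84 combinations miss at least one role), so 4 is optimal.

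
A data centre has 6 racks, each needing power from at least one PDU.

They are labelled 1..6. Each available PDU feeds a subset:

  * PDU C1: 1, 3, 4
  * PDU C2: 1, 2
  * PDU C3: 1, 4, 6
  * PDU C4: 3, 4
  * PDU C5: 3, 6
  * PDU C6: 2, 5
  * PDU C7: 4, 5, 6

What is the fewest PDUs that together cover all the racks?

Take {C1, C2, C7}. Their union is {1, 2, 3, 4, 5, 6}, which is all 6 racks.
No 2 of the 7 PDUs cover everything (all 21 combinations miss at least one rack), so 3 is optimal.

3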